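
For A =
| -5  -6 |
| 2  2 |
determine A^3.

tr A = -3 and det A = 2, so the characteristic polynomial is λ² − (-3)λ + (2) with roots -1 and -2.
Eigenvectors give P = [[-3, -2], [2, 1]] with P⁻¹ = [[1, 2], [-2, -3]], and A = P·diag(-1, -2)·P⁻¹.
Then A^3 = P·diag(-1, -8)·P⁻¹ = [[3, 16], [-2, -8]] · [[1, 2], [-2, -3]] = [[-29, -42], [14, 20]].

[[-29, -42], [14, 20]]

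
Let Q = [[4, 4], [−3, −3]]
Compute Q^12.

Q² = Q (a projection; rank 1, trace 1), so Q^12 = Q.

[[4, 4], [−3, −3]]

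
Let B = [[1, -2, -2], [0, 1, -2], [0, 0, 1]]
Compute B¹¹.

[[1, -22, 198], [0, 1, -22], [0, 0, 1]]

B = I + N where N = [[0, -2, -2], [0, 0, -2], [0, 0, 0]] is strictly upper-triangular, so N³ = 0.
(I + N)¹¹ = I + 11·N + 55·N² = [[1, -22, 198], [0, 1, -22], [0, 0, 1]].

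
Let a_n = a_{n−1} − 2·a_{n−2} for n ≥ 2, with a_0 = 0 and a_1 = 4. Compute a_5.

−4

With companion matrix A = [[1, −2], [1, 0]], [a_n, a_{n−1}]ᵀ = A·[a_{n−1}, a_{n−2}]ᵀ, so [a_5, a_4]ᵀ = A⁴·[a_1, a_0]ᵀ.
A⁴ = [[−1, 6], [−3, 2]], giving [a_5, a_4]ᵀ = [[−4], [−12]].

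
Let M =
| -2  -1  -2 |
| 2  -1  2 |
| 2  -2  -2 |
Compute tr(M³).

97

M² = [[-2, 7, 6], [-2, -5, -10], [-12, 4, -4]]
M³ = [[30, -17, 6], [-26, 27, 14], [24, 16, 40]]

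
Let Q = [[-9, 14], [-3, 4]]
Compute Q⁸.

tr Q = -5 and det Q = 6, so the characteristic polynomial is λ² − (-5)λ + (6) with roots -3 and -2.
Eigenvectors give P = [[7, 2], [3, 1]] with P⁻¹ = [[1, -2], [-3, 7]], and Q = P·diag(-3, -2)·P⁻¹.
Then Q⁸ = P·diag(6561, 256)·P⁻¹ = [[45927, 512], [19683, 256]] · [[1, -2], [-3, 7]] = [[44391, -88270], [18915, -37574]].

[[44391, -88270], [18915, -37574]]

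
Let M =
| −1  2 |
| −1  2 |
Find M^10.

[[−1, 2], [−1, 2]]

M² = M (a projection; rank 1, trace 1), so M^10 = M.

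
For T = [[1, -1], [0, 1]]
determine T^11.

T = I + N where N = [[0, -1], [0, 0]] is strictly upper-triangular, so N^2 = 0.
(I + N)^11 = I + 11·N = [[1, -11], [0, 1]].

[[1, -11], [0, 1]]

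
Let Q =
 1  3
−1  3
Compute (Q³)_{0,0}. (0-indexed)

−14

Q² = [[−2, 12], [−4, 6]]
Q³ = [[−14, 30], [−10, 6]]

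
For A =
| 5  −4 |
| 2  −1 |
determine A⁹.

[[39365, −39364], [19682, −19681]]

tr A = 4 and det A = 3, so the characteristic polynomial is λ² − (4)λ + (3) with roots 3 and 1.
Eigenvectors give P = [[2, 1], [1, 1]] with P⁻¹ = [[1, −1], [−1, 2]], and A = P·diag(3, 1)·P⁻¹.
Then A⁹ = P·diag(19683, 1)·P⁻¹ = [[39366, 1], [19683, 1]] · [[1, −1], [−1, 2]] = [[39365, −39364], [19682, −19681]].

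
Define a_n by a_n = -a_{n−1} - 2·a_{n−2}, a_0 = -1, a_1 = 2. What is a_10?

-12

With companion matrix B = [[-1, -2], [1, 0]], [a_n, a_{n−1}]ᵀ = B·[a_{n−1}, a_{n−2}]ᵀ, so [a_10, a_9]ᵀ = B⁹·[a_1, a_0]ᵀ.
B⁹ = [[11, 34], [-17, -6]], giving [a_10, a_9]ᵀ = [[-12], [-28]].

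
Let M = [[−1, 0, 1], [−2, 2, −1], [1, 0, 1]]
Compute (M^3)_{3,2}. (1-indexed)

0

M^2 = [[2, 0, 0], [−3, 4, −5], [0, 0, 2]]
M^3 = [[−2, 0, 2], [−10, 8, −12], [2, 0, 2]]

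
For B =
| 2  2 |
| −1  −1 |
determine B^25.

B² = B (a projection; rank 1, trace 1), so B^25 = B.

[[2, 2], [−1, −1]]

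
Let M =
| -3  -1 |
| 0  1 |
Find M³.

[[-27, -7], [0, 1]]

M² = [[9, 2], [0, 1]]
M³ = [[-27, -7], [0, 1]]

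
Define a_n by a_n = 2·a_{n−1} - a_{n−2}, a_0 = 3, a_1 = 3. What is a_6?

3

With companion matrix A = [[2, -1], [1, 0]], [a_n, a_{n−1}]ᵀ = A·[a_{n−1}, a_{n−2}]ᵀ, so [a_6, a_5]ᵀ = A⁵·[a_1, a_0]ᵀ.
A⁵ = [[6, -5], [5, -4]], giving [a_6, a_5]ᵀ = [[3], [3]].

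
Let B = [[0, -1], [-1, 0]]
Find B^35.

[[0, -1], [-1, 0]]

B² = I (check: tr B = 0 and det B = -1), so B^35 = B since 35 is odd.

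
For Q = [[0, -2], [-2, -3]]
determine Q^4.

Q^2 = [[4, 6], [6, 13]]
Q^3 = [[-12, -26], [-26, -51]]
Q^4 = [[52, 102], [102, 205]]

[[52, 102], [102, 205]]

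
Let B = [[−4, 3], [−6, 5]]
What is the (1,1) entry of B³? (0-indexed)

17

tr B = 1 and det B = −2, so the characteristic polynomial is λ² − (1)λ + (−2) with roots −1 and 2.
Eigenvectors give P = [[1, −1], [1, −2]] with P⁻¹ = [[2, −1], [1, −1]], and B = P·diag(−1, 2)·P⁻¹.
Then B³ = P·diag(−1, 8)·P⁻¹ = [[−1, −8], [−1, −16]] · [[2, −1], [1, −1]] = [[−10, 9], [−18, 17]].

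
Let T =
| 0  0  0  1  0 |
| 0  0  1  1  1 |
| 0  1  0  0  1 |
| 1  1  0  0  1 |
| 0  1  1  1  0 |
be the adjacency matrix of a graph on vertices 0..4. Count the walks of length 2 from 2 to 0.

The number of length-2 walks from vertex 2 to vertex 0 is entry (2,0) of T², where T is the adjacency matrix.
T² = [[1, 1, 0, 0, 1], [1, 3, 1, 1, 2], [0, 1, 2, 2, 1], [0, 1, 2, 3, 1], [1, 2, 1, 1, 3]]

0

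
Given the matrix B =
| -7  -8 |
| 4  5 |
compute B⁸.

[[13121, 13120], [-6560, -6559]]

tr B = -2 and det B = -3, so the characteristic polynomial is λ² − (-2)λ + (-3) with roots -3 and 1.
Eigenvectors give P = [[-2, -1], [1, 1]] with P⁻¹ = [[-1, -1], [1, 2]], and B = P·diag(-3, 1)·P⁻¹.
Then B⁸ = P·diag(6561, 1)·P⁻¹ = [[-13122, -1], [6561, 1]] · [[-1, -1], [1, 2]] = [[13121, 13120], [-6560, -6559]].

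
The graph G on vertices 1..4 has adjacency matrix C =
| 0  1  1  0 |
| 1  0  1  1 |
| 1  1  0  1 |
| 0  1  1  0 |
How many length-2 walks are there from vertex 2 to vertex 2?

The number of length-2 walks from vertex 2 to vertex 2 is entry (2,2) of C², where C is the adjacency matrix.
C² = [[2, 1, 1, 2], [1, 3, 2, 1], [1, 2, 3, 1], [2, 1, 1, 2]]

3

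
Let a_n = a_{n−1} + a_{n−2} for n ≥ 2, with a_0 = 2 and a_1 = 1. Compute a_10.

123

With companion matrix M = [[1, 1], [1, 0]], [a_n, a_{n−1}]ᵀ = M·[a_{n−1}, a_{n−2}]ᵀ, so [a_10, a_9]ᵀ = M⁹·[a_1, a_0]ᵀ.
M⁹ = [[55, 34], [34, 21]], giving [a_10, a_9]ᵀ = [[123], [76]].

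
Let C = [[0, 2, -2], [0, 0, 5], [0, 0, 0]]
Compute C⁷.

[[0, 0, 0], [0, 0, 0], [0, 0, 0]]

C is strictly triangular, hence nilpotent: C³ = 0, so C⁷ = 0.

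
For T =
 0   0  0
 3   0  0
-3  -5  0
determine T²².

[[0, 0, 0], [0, 0, 0], [0, 0, 0]]

T is strictly triangular, hence nilpotent: T³ = 0, so T²² = 0.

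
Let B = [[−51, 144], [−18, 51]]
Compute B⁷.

tr B = 0 and det B = −9, so the characteristic polynomial is λ² − (0)λ + (−9) with roots −3 and 3.
Eigenvectors give P = [[3, −8], [1, −3]] with P⁻¹ = [[3, −8], [1, −3]], and B = P·diag(−3, 3)·P⁻¹.
Then B⁷ = P·diag(−2187, 2187)·P⁻¹ = [[−6561, −17496], [−2187, −6561]] · [[3, −8], [1, −3]] = [[−37179, 104976], [−13122, 37179]].

[[−37179, 104976], [−13122, 37179]]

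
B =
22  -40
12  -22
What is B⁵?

[[352, -640], [192, -352]]

tr B = 0 and det B = -4, so the characteristic polynomial is λ² − (0)λ + (-4) with roots 2 and -2.
Eigenvectors give P = [[2, 5], [1, 3]] with P⁻¹ = [[3, -5], [-1, 2]], and B = P·diag(2, -2)·P⁻¹.
Then B⁵ = P·diag(32, -32)·P⁻¹ = [[64, -160], [32, -96]] · [[3, -5], [-1, 2]] = [[352, -640], [192, -352]].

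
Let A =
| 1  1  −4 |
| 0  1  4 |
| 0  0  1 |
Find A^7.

A = I + N where N = [[0, 1, −4], [0, 0, 4], [0, 0, 0]] is strictly upper-triangular, so N^3 = 0.
(I + N)^7 = I + 7·N + 21·N^2 = [[1, 7, 56], [0, 1, 28], [0, 0, 1]].

[[1, 7, 56], [0, 1, 28], [0, 0, 1]]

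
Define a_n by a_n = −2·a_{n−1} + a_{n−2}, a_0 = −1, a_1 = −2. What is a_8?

647

With companion matrix C = [[−2, 1], [1, 0]], [a_n, a_{n−1}]ᵀ = C·[a_{n−1}, a_{n−2}]ᵀ, so [a_8, a_7]ᵀ = C^7·[a_1, a_0]ᵀ.
C^7 = [[−408, 169], [169, −70]], giving [a_8, a_7]ᵀ = [[647], [−268]].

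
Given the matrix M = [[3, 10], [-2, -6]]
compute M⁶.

tr M = -3 and det M = 2, so the characteristic polynomial is λ² − (-3)λ + (2) with roots -1 and -2.
Eigenvectors give P = [[5, -2], [-2, 1]] with P⁻¹ = [[1, 2], [2, 5]], and M = P·diag(-1, -2)·P⁻¹.
Then M⁶ = P·diag(1, 64)·P⁻¹ = [[5, -128], [-2, 64]] · [[1, 2], [2, 5]] = [[-251, -630], [126, 316]].

[[-251, -630], [126, 316]]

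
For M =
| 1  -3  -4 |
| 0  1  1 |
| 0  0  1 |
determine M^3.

M = I + N where N = [[0, -3, -4], [0, 0, 1], [0, 0, 0]] is strictly upper-triangular, so N^3 = 0.
(I + N)^3 = I + 3·N + 3·N^2 = [[1, -9, -21], [0, 1, 3], [0, 0, 1]].

[[1, -9, -21], [0, 1, 3], [0, 0, 1]]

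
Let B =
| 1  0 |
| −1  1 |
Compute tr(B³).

2

B = I + N where N = [[0, 0], [−1, 0]] is strictly lower-triangular, so N² = 0.
(I + N)³ = I + 3·N = [[1, 0], [−3, 1]].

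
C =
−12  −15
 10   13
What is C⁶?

tr C = 1 and det C = −6, so the characteristic polynomial is λ² − (1)λ + (−6) with roots −2 and 3.
Eigenvectors give P = [[3, 1], [−2, −1]] with P⁻¹ = [[1, 1], [−2, −3]], and C = P·diag(−2, 3)·P⁻¹.
Then C⁶ = P·diag(64, 729)·P⁻¹ = [[192, 729], [−128, −729]] · [[1, 1], [−2, −3]] = [[−1266, −1995], [1330, 2059]].

[[−1266, −1995], [1330, 2059]]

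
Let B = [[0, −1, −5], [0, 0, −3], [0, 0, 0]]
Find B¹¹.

B is strictly triangular, hence nilpotent: B³ = 0, so B¹¹ = 0.

[[0, 0, 0], [0, 0, 0], [0, 0, 0]]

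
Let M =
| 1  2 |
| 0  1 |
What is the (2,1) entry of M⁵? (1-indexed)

0

M = I + N where N = [[0, 2], [0, 0]] is strictly upper-triangular, so N² = 0.
(I + N)⁵ = I + 5·N = [[1, 10], [0, 1]].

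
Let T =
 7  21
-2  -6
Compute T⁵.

[[7, 21], [-2, -6]]

T² = T (a projection; rank 1, trace 1), so T⁵ = T.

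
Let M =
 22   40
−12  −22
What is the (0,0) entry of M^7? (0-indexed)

1408

tr M = 0 and det M = −4, so the characteristic polynomial is λ² − (0)λ + (−4) with roots −2 and 2.
Eigenvectors give P = [[5, 2], [−3, −1]] with P⁻¹ = [[−1, −2], [3, 5]], and M = P·diag(−2, 2)·P⁻¹.
Then M^7 = P·diag(−128, 128)·P⁻¹ = [[−640, 256], [384, −128]] · [[−1, −2], [3, 5]] = [[1408, 2560], [−768, −1408]].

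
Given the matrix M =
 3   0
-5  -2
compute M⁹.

tr M = 1 and det M = -6, so the characteristic polynomial is λ² − (1)λ + (-6) with roots -2 and 3.
Eigenvectors give P = [[0, -1], [1, 1]] with P⁻¹ = [[1, 1], [-1, 0]], and M = P·diag(-2, 3)·P⁻¹.
Then M⁹ = P·diag(-512, 19683)·P⁻¹ = [[0, -19683], [-512, 19683]] · [[1, 1], [-1, 0]] = [[19683, 0], [-20195, -512]].

[[19683, 0], [-20195, -512]]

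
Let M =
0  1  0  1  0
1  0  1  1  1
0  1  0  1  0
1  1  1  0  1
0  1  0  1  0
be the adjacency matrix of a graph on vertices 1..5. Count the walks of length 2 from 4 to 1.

1

The number of length-2 walks from vertex 4 to vertex 1 is entry (4,1) of M^2, where M is the adjacency matrix.
M^2 = [[2, 1, 2, 1, 2], [1, 4, 1, 3, 1], [2, 1, 2, 1, 2], [1, 3, 1, 4, 1], [2, 1, 2, 1, 2]]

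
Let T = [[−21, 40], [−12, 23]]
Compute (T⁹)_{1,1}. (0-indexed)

118103

tr T = 2 and det T = −3, so the characteristic polynomial is λ² − (2)λ + (−3) with roots −1 and 3.
Eigenvectors give P = [[2, −5], [1, −3]] with P⁻¹ = [[3, −5], [1, −2]], and T = P·diag(−1, 3)·P⁻¹.
Then T⁹ = P·diag(−1, 19683)·P⁻¹ = [[−2, −98415], [−1, −59049]] · [[3, −5], [1, −2]] = [[−98421, 196840], [−59052, 118103]].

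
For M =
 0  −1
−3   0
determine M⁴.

[[9, 0], [0, 9]]

M² = [[3, 0], [0, 3]]
M³ = [[0, −3], [−9, 0]]
M⁴ = [[9, 0], [0, 9]]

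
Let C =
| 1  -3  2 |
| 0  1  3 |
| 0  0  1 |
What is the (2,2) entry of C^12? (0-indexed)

C = I + N where N = [[0, -3, 2], [0, 0, 3], [0, 0, 0]] is strictly upper-triangular, so N^3 = 0.
(I + N)^12 = I + 12·N + 66·N^2 = [[1, -36, -570], [0, 1, 36], [0, 0, 1]].

1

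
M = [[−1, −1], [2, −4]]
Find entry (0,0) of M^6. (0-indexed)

−601

tr M = −5 and det M = 6, so the characteristic polynomial is λ² − (−5)λ + (6) with roots −3 and −2.
Eigenvectors give P = [[−1, 1], [−2, 1]] with P⁻¹ = [[1, −1], [2, −1]], and M = P·diag(−3, −2)·P⁻¹.
Then M^6 = P·diag(729, 64)·P⁻¹ = [[−729, 64], [−1458, 64]] · [[1, −1], [2, −1]] = [[−601, 665], [−1330, 1394]].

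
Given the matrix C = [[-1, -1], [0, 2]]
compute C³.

C² = [[1, -1], [0, 4]]
C³ = [[-1, -3], [0, 8]]

[[-1, -3], [0, 8]]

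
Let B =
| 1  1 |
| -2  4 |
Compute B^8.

[[-6049, 6305], [-12610, 12866]]

tr B = 5 and det B = 6, so the characteristic polynomial is λ² − (5)λ + (6) with roots 3 and 2.
Eigenvectors give P = [[-1, 1], [-2, 1]] with P⁻¹ = [[1, -1], [2, -1]], and B = P·diag(3, 2)·P⁻¹.
Then B^8 = P·diag(6561, 256)·P⁻¹ = [[-6561, 256], [-13122, 256]] · [[1, -1], [2, -1]] = [[-6049, 6305], [-12610, 12866]].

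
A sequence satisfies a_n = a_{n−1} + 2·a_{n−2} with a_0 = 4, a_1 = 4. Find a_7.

With companion matrix C = [[1, 2], [1, 0]], [a_n, a_{n−1}]ᵀ = C·[a_{n−1}, a_{n−2}]ᵀ, so [a_7, a_6]ᵀ = C^6·[a_1, a_0]ᵀ.
C^6 = [[43, 42], [21, 22]], giving [a_7, a_6]ᵀ = [[340], [172]].

340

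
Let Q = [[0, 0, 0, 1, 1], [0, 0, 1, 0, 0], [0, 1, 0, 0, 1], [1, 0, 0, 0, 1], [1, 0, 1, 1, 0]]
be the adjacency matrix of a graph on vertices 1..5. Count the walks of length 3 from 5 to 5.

The number of length-3 walks from vertex 5 to vertex 5 is entry (5,5) of Q³, where Q is the adjacency matrix.
Q² = [[2, 0, 1, 1, 1], [0, 1, 0, 0, 1], [1, 0, 2, 1, 0], [1, 0, 1, 2, 1], [1, 1, 0, 1, 3]]
Q³ = [[2, 1, 1, 3, 4], [1, 0, 2, 1, 0], [1, 2, 0, 1, 4], [3, 1, 1, 2, 4], [4, 0, 4, 4, 2]]

2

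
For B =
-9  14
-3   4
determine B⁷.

[[-14541, 28826], [-6177, 12226]]

tr B = -5 and det B = 6, so the characteristic polynomial is λ² − (-5)λ + (6) with roots -3 and -2.
Eigenvectors give P = [[-7, 2], [-3, 1]] with P⁻¹ = [[-1, 2], [-3, 7]], and B = P·diag(-3, -2)·P⁻¹.
Then B⁷ = P·diag(-2187, -128)·P⁻¹ = [[15309, -256], [6561, -128]] · [[-1, 2], [-3, 7]] = [[-14541, 28826], [-6177, 12226]].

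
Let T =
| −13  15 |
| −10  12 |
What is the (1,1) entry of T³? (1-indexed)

−97

tr T = −1 and det T = −6, so the characteristic polynomial is λ² − (−1)λ + (−6) with roots 2 and −3.
Eigenvectors give P = [[−1, 3], [−1, 2]] with P⁻¹ = [[2, −3], [1, −1]], and T = P·diag(2, −3)·P⁻¹.
Then T³ = P·diag(8, −27)·P⁻¹ = [[−8, −81], [−8, −54]] · [[2, −3], [1, −1]] = [[−97, 105], [−70, 78]].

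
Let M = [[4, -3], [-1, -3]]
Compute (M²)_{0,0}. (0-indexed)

19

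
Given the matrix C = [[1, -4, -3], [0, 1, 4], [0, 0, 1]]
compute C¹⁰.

C = I + N where N = [[0, -4, -3], [0, 0, 4], [0, 0, 0]] is strictly upper-triangular, so N³ = 0.
(I + N)¹⁰ = I + 10·N + 45·N² = [[1, -40, -750], [0, 1, 40], [0, 0, 1]].

[[1, -40, -750], [0, 1, 40], [0, 0, 1]]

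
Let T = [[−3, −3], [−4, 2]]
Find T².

[[21, 3], [4, 16]]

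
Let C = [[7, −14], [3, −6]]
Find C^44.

[[7, −14], [3, −6]]

C² = C (a projection; rank 1, trace 1), so C^44 = C.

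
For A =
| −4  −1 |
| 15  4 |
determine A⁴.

[[1, 0], [0, 1]]

A² = I (check: tr A = 0 and det A = −1), so A⁴ = I since 4 is even.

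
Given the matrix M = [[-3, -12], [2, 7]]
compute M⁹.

tr M = 4 and det M = 3, so the characteristic polynomial is λ² − (4)λ + (3) with roots 3 and 1.
Eigenvectors give P = [[2, -3], [-1, 1]] with P⁻¹ = [[-1, -3], [-1, -2]], and M = P·diag(3, 1)·P⁻¹.
Then M⁹ = P·diag(19683, 1)·P⁻¹ = [[39366, -3], [-19683, 1]] · [[-1, -3], [-1, -2]] = [[-39363, -118092], [19682, 59047]].

[[-39363, -118092], [19682, 59047]]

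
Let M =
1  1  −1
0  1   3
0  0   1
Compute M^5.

M = I + N where N = [[0, 1, −1], [0, 0, 3], [0, 0, 0]] is strictly upper-triangular, so N^3 = 0.
(I + N)^5 = I + 5·N + 10·N^2 = [[1, 5, 25], [0, 1, 15], [0, 0, 1]].

[[1, 5, 25], [0, 1, 15], [0, 0, 1]]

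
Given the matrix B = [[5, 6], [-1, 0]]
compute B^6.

tr B = 5 and det B = 6, so the characteristic polynomial is λ² − (5)λ + (6) with roots 3 and 2.
Eigenvectors give P = [[3, -2], [-1, 1]] with P⁻¹ = [[1, 2], [1, 3]], and B = P·diag(3, 2)·P⁻¹.
Then B^6 = P·diag(729, 64)·P⁻¹ = [[2187, -128], [-729, 64]] · [[1, 2], [1, 3]] = [[2059, 3990], [-665, -1266]].

[[2059, 3990], [-665, -1266]]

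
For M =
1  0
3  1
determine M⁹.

M = I + N where N = [[0, 0], [3, 0]] is strictly lower-triangular, so N² = 0.
(I + N)⁹ = I + 9·N = [[1, 0], [27, 1]].

[[1, 0], [27, 1]]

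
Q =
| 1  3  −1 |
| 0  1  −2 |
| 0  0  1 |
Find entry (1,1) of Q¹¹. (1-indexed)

Q = I + N where N = [[0, 3, −1], [0, 0, −2], [0, 0, 0]] is strictly upper-triangular, so N³ = 0.
(I + N)¹¹ = I + 11·N + 55·N² = [[1, 33, −341], [0, 1, −22], [0, 0, 1]].

1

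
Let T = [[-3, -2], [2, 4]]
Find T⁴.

T² = [[5, -2], [2, 12]]
T³ = [[-19, -18], [18, 44]]
T⁴ = [[21, -34], [34, 140]]

[[21, -34], [34, 140]]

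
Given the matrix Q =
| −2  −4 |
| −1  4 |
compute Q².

[[8, −8], [−2, 20]]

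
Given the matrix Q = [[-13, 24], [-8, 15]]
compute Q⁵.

[[-733, 1464], [-488, 975]]

tr Q = 2 and det Q = -3, so the characteristic polynomial is λ² − (2)λ + (-3) with roots -1 and 3.
Eigenvectors give P = [[2, -3], [1, -2]] with P⁻¹ = [[2, -3], [1, -2]], and Q = P·diag(-1, 3)·P⁻¹.
Then Q⁵ = P·diag(-1, 243)·P⁻¹ = [[-2, -729], [-1, -486]] · [[2, -3], [1, -2]] = [[-733, 1464], [-488, 975]].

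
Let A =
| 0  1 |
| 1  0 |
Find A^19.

[[0, 1], [1, 0]]

A² = I (check: tr A = 0 and det A = −1), so A^19 = A since 19 is odd.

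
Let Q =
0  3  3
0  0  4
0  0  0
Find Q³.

[[0, 0, 0], [0, 0, 0], [0, 0, 0]]

Q is strictly triangular, hence nilpotent: Q³ = 0, so Q³ = 0.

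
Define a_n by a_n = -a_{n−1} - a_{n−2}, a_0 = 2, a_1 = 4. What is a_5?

-6

With companion matrix B = [[-1, -1], [1, 0]], [a_n, a_{n−1}]ᵀ = B·[a_{n−1}, a_{n−2}]ᵀ, so [a_5, a_4]ᵀ = B⁴·[a_1, a_0]ᵀ.
B⁴ = [[-1, -1], [1, 0]], giving [a_5, a_4]ᵀ = [[-6], [4]].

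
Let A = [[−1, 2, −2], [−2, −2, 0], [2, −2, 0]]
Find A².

[[−7, −2, 2], [6, 0, 4], [2, 8, −4]]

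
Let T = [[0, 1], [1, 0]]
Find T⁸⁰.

T² = I (check: tr T = 0 and det T = -1), so T⁸⁰ = I since 80 is even.

[[1, 0], [0, 1]]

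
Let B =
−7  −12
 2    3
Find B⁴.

[[241, 480], [−80, −159]]

tr B = −4 and det B = 3, so the characteristic polynomial is λ² − (−4)λ + (3) with roots −3 and −1.
Eigenvectors give P = [[3, −2], [−1, 1]] with P⁻¹ = [[1, 2], [1, 3]], and B = P·diag(−3, −1)·P⁻¹.
Then B⁴ = P·diag(81, 1)·P⁻¹ = [[243, −2], [−81, 1]] · [[1, 2], [1, 3]] = [[241, 480], [−80, −159]].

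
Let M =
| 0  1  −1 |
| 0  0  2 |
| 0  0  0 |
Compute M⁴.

[[0, 0, 0], [0, 0, 0], [0, 0, 0]]

M is strictly triangular, hence nilpotent: M³ = 0, so M⁴ = 0.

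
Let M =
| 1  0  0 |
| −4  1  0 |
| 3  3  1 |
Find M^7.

M = I + N where N = [[0, 0, 0], [−4, 0, 0], [3, 3, 0]] is strictly lower-triangular, so N^3 = 0.
(I + N)^7 = I + 7·N + 21·N^2 = [[1, 0, 0], [−28, 1, 0], [−231, 21, 1]].

[[1, 0, 0], [−28, 1, 0], [−231, 21, 1]]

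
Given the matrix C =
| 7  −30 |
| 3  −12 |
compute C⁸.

tr C = −5 and det C = 6, so the characteristic polynomial is λ² − (−5)λ + (6) with roots −2 and −3.
Eigenvectors give P = [[10, 3], [3, 1]] with P⁻¹ = [[1, −3], [−3, 10]], and C = P·diag(−2, −3)·P⁻¹.
Then C⁸ = P·diag(256, 6561)·P⁻¹ = [[2560, 19683], [768, 6561]] · [[1, −3], [−3, 10]] = [[−56489, 189150], [−18915, 63306]].

[[−56489, 189150], [−18915, 63306]]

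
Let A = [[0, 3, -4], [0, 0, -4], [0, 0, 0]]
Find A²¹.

A is strictly triangular, hence nilpotent: A³ = 0, so A²¹ = 0.

[[0, 0, 0], [0, 0, 0], [0, 0, 0]]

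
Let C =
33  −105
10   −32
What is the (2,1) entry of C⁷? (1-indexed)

tr C = 1 and det C = −6, so the characteristic polynomial is λ² − (1)λ + (−6) with roots 3 and −2.
Eigenvectors give P = [[−7, 3], [−2, 1]] with P⁻¹ = [[−1, 3], [−2, 7]], and C = P·diag(3, −2)·P⁻¹.
Then C⁷ = P·diag(2187, −128)·P⁻¹ = [[−15309, −384], [−4374, −128]] · [[−1, 3], [−2, 7]] = [[16077, −48615], [4630, −14018]].

4630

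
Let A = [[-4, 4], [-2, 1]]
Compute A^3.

A^2 = [[8, -12], [6, -7]]
A^3 = [[-8, 20], [-10, 17]]

[[-8, 20], [-10, 17]]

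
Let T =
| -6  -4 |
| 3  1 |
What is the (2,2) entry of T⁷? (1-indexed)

tr T = -5 and det T = 6, so the characteristic polynomial is λ² − (-5)λ + (6) with roots -3 and -2.
Eigenvectors give P = [[-4, 1], [3, -1]] with P⁻¹ = [[-1, -1], [-3, -4]], and T = P·diag(-3, -2)·P⁻¹.
Then T⁷ = P·diag(-2187, -128)·P⁻¹ = [[8748, -128], [-6561, 128]] · [[-1, -1], [-3, -4]] = [[-8364, -8236], [6177, 6049]].

6049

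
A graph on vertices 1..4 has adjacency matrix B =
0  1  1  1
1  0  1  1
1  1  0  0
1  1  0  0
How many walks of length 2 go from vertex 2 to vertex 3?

The number of length-2 walks from vertex 2 to vertex 3 is entry (2,3) of B^2, where B is the adjacency matrix.
B^2 = [[3, 2, 1, 1], [2, 3, 1, 1], [1, 1, 2, 2], [1, 1, 2, 2]]

1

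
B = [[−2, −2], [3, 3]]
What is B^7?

[[−2, −2], [3, 3]]

B² = B (a projection; rank 1, trace 1), so B^7 = B.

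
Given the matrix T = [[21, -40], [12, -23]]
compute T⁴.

tr T = -2 and det T = -3, so the characteristic polynomial is λ² − (-2)λ + (-3) with roots 1 and -3.
Eigenvectors give P = [[2, -5], [1, -3]] with P⁻¹ = [[3, -5], [1, -2]], and T = P·diag(1, -3)·P⁻¹.
Then T⁴ = P·diag(1, 81)·P⁻¹ = [[2, -405], [1, -243]] · [[3, -5], [1, -2]] = [[-399, 800], [-240, 481]].

[[-399, 800], [-240, 481]]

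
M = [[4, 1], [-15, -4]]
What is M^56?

[[1, 0], [0, 1]]

M² = I (check: tr M = 0 and det M = -1), so M^56 = I since 56 is even.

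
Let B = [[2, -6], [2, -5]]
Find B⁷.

[[380, -762], [254, -509]]

tr B = -3 and det B = 2, so the characteristic polynomial is λ² − (-3)λ + (2) with roots -2 and -1.
Eigenvectors give P = [[-3, 2], [-2, 1]] with P⁻¹ = [[1, -2], [2, -3]], and B = P·diag(-2, -1)·P⁻¹.
Then B⁷ = P·diag(-128, -1)·P⁻¹ = [[384, -2], [256, -1]] · [[1, -2], [2, -3]] = [[380, -762], [254, -509]].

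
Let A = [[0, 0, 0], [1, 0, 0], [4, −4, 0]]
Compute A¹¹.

A is strictly triangular, hence nilpotent: A³ = 0, so A¹¹ = 0.

[[0, 0, 0], [0, 0, 0], [0, 0, 0]]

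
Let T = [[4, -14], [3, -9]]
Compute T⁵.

[[1234, -2954], [633, -1509]]

tr T = -5 and det T = 6, so the characteristic polynomial is λ² − (-5)λ + (6) with roots -2 and -3.
Eigenvectors give P = [[7, 2], [3, 1]] with P⁻¹ = [[1, -2], [-3, 7]], and T = P·diag(-2, -3)·P⁻¹.
Then T⁵ = P·diag(-32, -243)·P⁻¹ = [[-224, -486], [-96, -243]] · [[1, -2], [-3, 7]] = [[1234, -2954], [633, -1509]].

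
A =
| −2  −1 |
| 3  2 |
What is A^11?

A² = I (check: tr A = 0 and det A = −1), so A^11 = A since 11 is odd.

[[−2, −1], [3, 2]]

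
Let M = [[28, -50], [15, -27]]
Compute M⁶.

[[4054, -6650], [1995, -3261]]

tr M = 1 and det M = -6, so the characteristic polynomial is λ² − (1)λ + (-6) with roots -2 and 3.
Eigenvectors give P = [[-5, -2], [-3, -1]] with P⁻¹ = [[1, -2], [-3, 5]], and M = P·diag(-2, 3)·P⁻¹.
Then M⁶ = P·diag(64, 729)·P⁻¹ = [[-320, -1458], [-192, -729]] · [[1, -2], [-3, 5]] = [[4054, -6650], [1995, -3261]].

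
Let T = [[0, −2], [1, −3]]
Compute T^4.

tr T = −3 and det T = 2, so the characteristic polynomial is λ² − (−3)λ + (2) with roots −2 and −1.
Eigenvectors give P = [[−1, 2], [−1, 1]] with P⁻¹ = [[1, −2], [1, −1]], and T = P·diag(−2, −1)·P⁻¹.
Then T^4 = P·diag(16, 1)·P⁻¹ = [[−16, 2], [−16, 1]] · [[1, −2], [1, −1]] = [[−14, 30], [−15, 31]].

[[−14, 30], [−15, 31]]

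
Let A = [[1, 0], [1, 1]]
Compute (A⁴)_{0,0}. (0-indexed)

A = I + N where N = [[0, 0], [1, 0]] is strictly lower-triangular, so N² = 0.
(I + N)⁴ = I + 4·N = [[1, 0], [4, 1]].

1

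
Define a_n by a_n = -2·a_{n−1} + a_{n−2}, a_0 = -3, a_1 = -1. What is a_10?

With companion matrix C = [[-2, 1], [1, 0]], [a_n, a_{n−1}]ᵀ = C·[a_{n−1}, a_{n−2}]ᵀ, so [a_10, a_9]ᵀ = C⁹·[a_1, a_0]ᵀ.
C⁹ = [[-2378, 985], [985, -408]], giving [a_10, a_9]ᵀ = [[-577], [239]].

-577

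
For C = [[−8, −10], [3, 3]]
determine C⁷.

tr C = −5 and det C = 6, so the characteristic polynomial is λ² − (−5)λ + (6) with roots −2 and −3.
Eigenvectors give P = [[5, 2], [−3, −1]] with P⁻¹ = [[−1, −2], [3, 5]], and C = P·diag(−2, −3)·P⁻¹.
Then C⁷ = P·diag(−128, −2187)·P⁻¹ = [[−640, −4374], [384, 2187]] · [[−1, −2], [3, 5]] = [[−12482, −20590], [6177, 10167]].

[[−12482, −20590], [6177, 10167]]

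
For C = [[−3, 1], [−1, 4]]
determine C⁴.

C² = [[8, 1], [−1, 15]]
C³ = [[−25, 12], [−12, 59]]
C⁴ = [[63, 23], [−23, 224]]

[[63, 23], [−23, 224]]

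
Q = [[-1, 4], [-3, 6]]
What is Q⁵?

[[-601, 844], [-633, 876]]

tr Q = 5 and det Q = 6, so the characteristic polynomial is λ² − (5)λ + (6) with roots 2 and 3.
Eigenvectors give P = [[-4, 1], [-3, 1]] with P⁻¹ = [[-1, 1], [-3, 4]], and Q = P·diag(2, 3)·P⁻¹.
Then Q⁵ = P·diag(32, 243)·P⁻¹ = [[-128, 243], [-96, 243]] · [[-1, 1], [-3, 4]] = [[-601, 844], [-633, 876]].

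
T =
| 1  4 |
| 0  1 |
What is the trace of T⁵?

2

T = I + N where N = [[0, 4], [0, 0]] is strictly upper-triangular, so N² = 0.
(I + N)⁵ = I + 5·N = [[1, 20], [0, 1]].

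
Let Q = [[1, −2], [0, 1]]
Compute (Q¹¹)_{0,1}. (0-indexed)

−22

Q = I + N where N = [[0, −2], [0, 0]] is strictly upper-triangular, so N² = 0.
(I + N)¹¹ = I + 11·N = [[1, −22], [0, 1]].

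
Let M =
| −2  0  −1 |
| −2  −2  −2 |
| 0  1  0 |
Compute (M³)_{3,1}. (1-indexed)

M² = [[4, −1, 2], [8, 2, 6], [−2, −2, −2]]
M³ = [[−6, 4, −2], [−20, 2, −12], [8, 2, 6]]

8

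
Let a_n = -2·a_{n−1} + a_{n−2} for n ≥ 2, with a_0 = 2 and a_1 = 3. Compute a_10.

With companion matrix A = [[-2, 1], [1, 0]], [a_n, a_{n−1}]ᵀ = A·[a_{n−1}, a_{n−2}]ᵀ, so [a_10, a_9]ᵀ = A⁹·[a_1, a_0]ᵀ.
A⁹ = [[-2378, 985], [985, -408]], giving [a_10, a_9]ᵀ = [[-5164], [2139]].

-5164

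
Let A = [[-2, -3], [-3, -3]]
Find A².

[[13, 15], [15, 18]]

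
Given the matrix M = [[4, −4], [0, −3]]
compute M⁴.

[[256, −100], [0, 81]]

M² = [[16, −4], [0, 9]]
M³ = [[64, −52], [0, −27]]
M⁴ = [[256, −100], [0, 81]]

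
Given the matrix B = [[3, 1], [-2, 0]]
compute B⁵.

[[63, 31], [-62, -30]]

tr B = 3 and det B = 2, so the characteristic polynomial is λ² − (3)λ + (2) with roots 2 and 1.
Eigenvectors give P = [[-1, -1], [1, 2]] with P⁻¹ = [[-2, -1], [1, 1]], and B = P·diag(2, 1)·P⁻¹.
Then B⁵ = P·diag(32, 1)·P⁻¹ = [[-32, -1], [32, 2]] · [[-2, -1], [1, 1]] = [[63, 31], [-62, -30]].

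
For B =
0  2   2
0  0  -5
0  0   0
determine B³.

[[0, 0, 0], [0, 0, 0], [0, 0, 0]]

B is strictly triangular, hence nilpotent: B³ = 0, so B³ = 0.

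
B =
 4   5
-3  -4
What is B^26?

B² = I (check: tr B = 0 and det B = -1), so B^26 = I since 26 is even.

[[1, 0], [0, 1]]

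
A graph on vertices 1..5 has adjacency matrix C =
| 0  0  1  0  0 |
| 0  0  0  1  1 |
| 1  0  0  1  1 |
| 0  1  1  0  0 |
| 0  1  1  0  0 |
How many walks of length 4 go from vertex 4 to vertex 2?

The number of length-4 walks from vertex 4 to vertex 2 is entry (4,2) of C⁴, where C is the adjacency matrix.
C² = [[1, 0, 0, 1, 1], [0, 2, 2, 0, 0], [0, 2, 3, 0, 0], [1, 0, 0, 2, 2], [1, 0, 0, 2, 2]]
C³ = [[0, 2, 3, 0, 0], [2, 0, 0, 4, 4], [3, 0, 0, 5, 5], [0, 4, 5, 0, 0], [0, 4, 5, 0, 0]]
C⁴ = [[3, 0, 0, 5, 5], [0, 8, 10, 0, 0], [0, 10, 13, 0, 0], [5, 0, 0, 9, 9], [5, 0, 0, 9, 9]]

0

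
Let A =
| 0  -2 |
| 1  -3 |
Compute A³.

tr A = -3 and det A = 2, so the characteristic polynomial is λ² − (-3)λ + (2) with roots -2 and -1.
Eigenvectors give P = [[-1, 2], [-1, 1]] with P⁻¹ = [[1, -2], [1, -1]], and A = P·diag(-2, -1)·P⁻¹.
Then A³ = P·diag(-8, -1)·P⁻¹ = [[8, -2], [8, -1]] · [[1, -2], [1, -1]] = [[6, -14], [7, -15]].

[[6, -14], [7, -15]]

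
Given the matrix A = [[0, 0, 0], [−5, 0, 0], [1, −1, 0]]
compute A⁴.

A is strictly triangular, hence nilpotent: A³ = 0, so A⁴ = 0.

[[0, 0, 0], [0, 0, 0], [0, 0, 0]]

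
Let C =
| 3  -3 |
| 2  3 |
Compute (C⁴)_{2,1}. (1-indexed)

72

C² = [[3, -18], [12, 3]]
C³ = [[-27, -63], [42, -27]]
C⁴ = [[-207, -108], [72, -207]]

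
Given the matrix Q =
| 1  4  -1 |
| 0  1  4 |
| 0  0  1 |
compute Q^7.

[[1, 28, 329], [0, 1, 28], [0, 0, 1]]

Q = I + N where N = [[0, 4, -1], [0, 0, 4], [0, 0, 0]] is strictly upper-triangular, so N^3 = 0.
(I + N)^7 = I + 7·N + 21·N^2 = [[1, 28, 329], [0, 1, 28], [0, 0, 1]].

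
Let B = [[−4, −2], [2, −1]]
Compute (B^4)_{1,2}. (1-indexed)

90

B^2 = [[12, 10], [−10, −3]]
B^3 = [[−28, −34], [34, 23]]
B^4 = [[44, 90], [−90, −91]]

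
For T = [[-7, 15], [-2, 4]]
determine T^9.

[[-3067, 7665], [-1022, 2554]]

tr T = -3 and det T = 2, so the characteristic polynomial is λ² − (-3)λ + (2) with roots -2 and -1.
Eigenvectors give P = [[3, -5], [1, -2]] with P⁻¹ = [[2, -5], [1, -3]], and T = P·diag(-2, -1)·P⁻¹.
Then T^9 = P·diag(-512, -1)·P⁻¹ = [[-1536, 5], [-512, 2]] · [[2, -5], [1, -3]] = [[-3067, 7665], [-1022, 2554]].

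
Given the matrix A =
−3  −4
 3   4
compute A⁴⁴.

A² = A (a projection; rank 1, trace 1), so A⁴⁴ = A.

[[−3, −4], [3, 4]]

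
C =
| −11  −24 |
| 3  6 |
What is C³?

tr C = −5 and det C = 6, so the characteristic polynomial is λ² − (−5)λ + (6) with roots −2 and −3.
Eigenvectors give P = [[−8, −3], [3, 1]] with P⁻¹ = [[1, 3], [−3, −8]], and C = P·diag(−2, −3)·P⁻¹.
Then C³ = P·diag(−8, −27)·P⁻¹ = [[64, 81], [−24, −27]] · [[1, 3], [−3, −8]] = [[−179, −456], [57, 144]].

[[−179, −456], [57, 144]]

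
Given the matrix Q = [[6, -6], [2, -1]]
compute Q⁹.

[[77196, -115026], [38342, -57001]]

tr Q = 5 and det Q = 6, so the characteristic polynomial is λ² − (5)λ + (6) with roots 2 and 3.
Eigenvectors give P = [[3, 2], [2, 1]] with P⁻¹ = [[-1, 2], [2, -3]], and Q = P·diag(2, 3)·P⁻¹.
Then Q⁹ = P·diag(512, 19683)·P⁻¹ = [[1536, 39366], [1024, 19683]] · [[-1, 2], [2, -3]] = [[77196, -115026], [38342, -57001]].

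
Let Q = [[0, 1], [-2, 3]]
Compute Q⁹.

[[-510, 511], [-1022, 1023]]

tr Q = 3 and det Q = 2, so the characteristic polynomial is λ² − (3)λ + (2) with roots 1 and 2.
Eigenvectors give P = [[1, -1], [1, -2]] with P⁻¹ = [[2, -1], [1, -1]], and Q = P·diag(1, 2)·P⁻¹.
Then Q⁹ = P·diag(1, 512)·P⁻¹ = [[1, -512], [1, -1024]] · [[2, -1], [1, -1]] = [[-510, 511], [-1022, 1023]].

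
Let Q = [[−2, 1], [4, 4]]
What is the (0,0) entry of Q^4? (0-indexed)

80

Q^2 = [[8, 2], [8, 20]]
Q^3 = [[−8, 16], [64, 88]]
Q^4 = [[80, 56], [224, 416]]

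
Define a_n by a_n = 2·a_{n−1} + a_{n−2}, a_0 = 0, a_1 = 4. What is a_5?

With companion matrix A = [[2, 1], [1, 0]], [a_n, a_{n−1}]ᵀ = A·[a_{n−1}, a_{n−2}]ᵀ, so [a_5, a_4]ᵀ = A^4·[a_1, a_0]ᵀ.
A^4 = [[29, 12], [12, 5]], giving [a_5, a_4]ᵀ = [[116], [48]].

116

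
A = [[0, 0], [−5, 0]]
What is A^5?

[[0, 0], [0, 0]]

A is strictly triangular, hence nilpotent: A^2 = 0, so A^5 = 0.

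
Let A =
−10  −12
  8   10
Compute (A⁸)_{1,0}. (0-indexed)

0

tr A = 0 and det A = −4, so the characteristic polynomial is λ² − (0)λ + (−4) with roots −2 and 2.
Eigenvectors give P = [[3, −1], [−2, 1]] with P⁻¹ = [[1, 1], [2, 3]], and A = P·diag(−2, 2)·P⁻¹.
Then A⁸ = P·diag(256, 256)·P⁻¹ = [[768, −256], [−512, 256]] · [[1, 1], [2, 3]] = [[256, 0], [0, 256]].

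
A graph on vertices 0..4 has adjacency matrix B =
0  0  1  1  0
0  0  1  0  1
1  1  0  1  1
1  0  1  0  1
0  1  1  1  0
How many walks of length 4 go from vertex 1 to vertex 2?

13

The number of length-4 walks from vertex 1 to vertex 2 is entry (1,2) of B^4, where B is the adjacency matrix.
B^2 = [[2, 1, 1, 1, 2], [1, 2, 1, 2, 1], [1, 1, 4, 2, 2], [1, 2, 2, 3, 1], [2, 1, 2, 1, 3]]
B^3 = [[2, 3, 6, 5, 3], [3, 2, 6, 3, 5], [6, 6, 6, 7, 7], [5, 3, 7, 4, 7], [3, 5, 7, 7, 4]]
B^4 = [[11, 9, 13, 11, 14], [9, 11, 13, 14, 11], [13, 13, 26, 19, 19], [11, 14, 19, 19, 14], [14, 11, 19, 14, 19]]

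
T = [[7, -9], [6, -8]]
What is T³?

tr T = -1 and det T = -2, so the characteristic polynomial is λ² − (-1)λ + (-2) with roots -2 and 1.
Eigenvectors give P = [[1, 3], [1, 2]] with P⁻¹ = [[-2, 3], [1, -1]], and T = P·diag(-2, 1)·P⁻¹.
Then T³ = P·diag(-8, 1)·P⁻¹ = [[-8, 3], [-8, 2]] · [[-2, 3], [1, -1]] = [[19, -27], [18, -26]].

[[19, -27], [18, -26]]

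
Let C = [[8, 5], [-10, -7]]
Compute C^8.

[[12866, 6305], [-12610, -6049]]

tr C = 1 and det C = -6, so the characteristic polynomial is λ² − (1)λ + (-6) with roots 3 and -2.
Eigenvectors give P = [[-1, -1], [1, 2]] with P⁻¹ = [[-2, -1], [1, 1]], and C = P·diag(3, -2)·P⁻¹.
Then C^8 = P·diag(6561, 256)·P⁻¹ = [[-6561, -256], [6561, 512]] · [[-2, -1], [1, 1]] = [[12866, 6305], [-12610, -6049]].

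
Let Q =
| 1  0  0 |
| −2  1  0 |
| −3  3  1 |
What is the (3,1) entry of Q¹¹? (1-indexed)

−363

Q = I + N where N = [[0, 0, 0], [−2, 0, 0], [−3, 3, 0]] is strictly lower-triangular, so N³ = 0.
(I + N)¹¹ = I + 11·N + 55·N² = [[1, 0, 0], [−22, 1, 0], [−363, 33, 1]].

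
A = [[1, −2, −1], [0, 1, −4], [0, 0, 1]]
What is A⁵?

[[1, −10, 75], [0, 1, −20], [0, 0, 1]]

A = I + N where N = [[0, −2, −1], [0, 0, −4], [0, 0, 0]] is strictly upper-triangular, so N³ = 0.
(I + N)⁵ = I + 5·N + 10·N² = [[1, −10, 75], [0, 1, −20], [0, 0, 1]].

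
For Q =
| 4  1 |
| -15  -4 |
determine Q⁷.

[[4, 1], [-15, -4]]

Q² = I (check: tr Q = 0 and det Q = -1), so Q⁷ = Q since 7 is odd.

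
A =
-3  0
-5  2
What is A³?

[[-27, 0], [-35, 8]]

tr A = -1 and det A = -6, so the characteristic polynomial is λ² − (-1)λ + (-6) with roots 2 and -3.
Eigenvectors give P = [[0, -1], [-1, -1]] with P⁻¹ = [[1, -1], [-1, 0]], and A = P·diag(2, -3)·P⁻¹.
Then A³ = P·diag(8, -27)·P⁻¹ = [[0, 27], [-8, 27]] · [[1, -1], [-1, 0]] = [[-27, 0], [-35, 8]].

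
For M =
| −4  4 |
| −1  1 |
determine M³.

M² = [[12, −12], [3, −3]]
M³ = [[−36, 36], [−9, 9]]

[[−36, 36], [−9, 9]]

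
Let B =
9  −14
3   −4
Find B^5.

tr B = 5 and det B = 6, so the characteristic polynomial is λ² − (5)λ + (6) with roots 2 and 3.
Eigenvectors give P = [[2, 7], [1, 3]] with P⁻¹ = [[−3, 7], [1, −2]], and B = P·diag(2, 3)·P⁻¹.
Then B^5 = P·diag(32, 243)·P⁻¹ = [[64, 1701], [32, 729]] · [[−3, 7], [1, −2]] = [[1509, −2954], [633, −1234]].

[[1509, −2954], [633, −1234]]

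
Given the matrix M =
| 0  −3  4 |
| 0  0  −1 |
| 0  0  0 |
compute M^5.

[[0, 0, 0], [0, 0, 0], [0, 0, 0]]

M is strictly triangular, hence nilpotent: M^3 = 0, so M^5 = 0.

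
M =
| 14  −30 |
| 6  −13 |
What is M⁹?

[[2564, −5130], [1026, −2053]]

tr M = 1 and det M = −2, so the characteristic polynomial is λ² − (1)λ + (−2) with roots −1 and 2.
Eigenvectors give P = [[2, −5], [1, −2]] with P⁻¹ = [[−2, 5], [−1, 2]], and M = P·diag(−1, 2)·P⁻¹.
Then M⁹ = P·diag(−1, 512)·P⁻¹ = [[−2, −2560], [−1, −1024]] · [[−2, 5], [−1, 2]] = [[2564, −5130], [1026, −2053]].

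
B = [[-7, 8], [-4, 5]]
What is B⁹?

tr B = -2 and det B = -3, so the characteristic polynomial is λ² − (-2)λ + (-3) with roots 1 and -3.
Eigenvectors give P = [[-1, 2], [-1, 1]] with P⁻¹ = [[1, -2], [1, -1]], and B = P·diag(1, -3)·P⁻¹.
Then B⁹ = P·diag(1, -19683)·P⁻¹ = [[-1, -39366], [-1, -19683]] · [[1, -2], [1, -1]] = [[-39367, 39368], [-19684, 19685]].

[[-39367, 39368], [-19684, 19685]]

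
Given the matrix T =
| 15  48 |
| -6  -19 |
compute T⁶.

tr T = -4 and det T = 3, so the characteristic polynomial is λ² − (-4)λ + (3) with roots -3 and -1.
Eigenvectors give P = [[8, 3], [-3, -1]] with P⁻¹ = [[-1, -3], [3, 8]], and T = P·diag(-3, -1)·P⁻¹.
Then T⁶ = P·diag(729, 1)·P⁻¹ = [[5832, 3], [-2187, -1]] · [[-1, -3], [3, 8]] = [[-5823, -17472], [2184, 6553]].

[[-5823, -17472], [2184, 6553]]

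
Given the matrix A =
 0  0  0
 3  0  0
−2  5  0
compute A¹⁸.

[[0, 0, 0], [0, 0, 0], [0, 0, 0]]

A is strictly triangular, hence nilpotent: A³ = 0, so A¹⁸ = 0.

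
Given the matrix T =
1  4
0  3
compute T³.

T² = [[1, 16], [0, 9]]
T³ = [[1, 52], [0, 27]]

[[1, 52], [0, 27]]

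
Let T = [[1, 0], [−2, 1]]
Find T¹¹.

[[1, 0], [−22, 1]]

T = I + N where N = [[0, 0], [−2, 0]] is strictly lower-triangular, so N² = 0.
(I + N)¹¹ = I + 11·N = [[1, 0], [−22, 1]].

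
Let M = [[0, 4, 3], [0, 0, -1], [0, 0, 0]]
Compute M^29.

[[0, 0, 0], [0, 0, 0], [0, 0, 0]]

M is strictly triangular, hence nilpotent: M^3 = 0, so M^29 = 0.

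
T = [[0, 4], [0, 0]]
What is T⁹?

[[0, 0], [0, 0]]

T is strictly triangular, hence nilpotent: T² = 0, so T⁹ = 0.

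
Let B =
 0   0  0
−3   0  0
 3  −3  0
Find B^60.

B is strictly triangular, hence nilpotent: B^3 = 0, so B^60 = 0.

[[0, 0, 0], [0, 0, 0], [0, 0, 0]]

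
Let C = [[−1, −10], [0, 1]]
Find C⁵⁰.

[[1, 0], [0, 1]]

C² = I (check: tr C = 0 and det C = −1), so C⁵⁰ = I since 50 is even.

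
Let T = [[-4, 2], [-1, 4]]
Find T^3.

[[-56, 28], [-14, 56]]

T^2 = [[14, 0], [0, 14]]
T^3 = [[-56, 28], [-14, 56]]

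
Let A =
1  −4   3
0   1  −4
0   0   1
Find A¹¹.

A = I + N where N = [[0, −4, 3], [0, 0, −4], [0, 0, 0]] is strictly upper-triangular, so N³ = 0.
(I + N)¹¹ = I + 11·N + 55·N² = [[1, −44, 913], [0, 1, −44], [0, 0, 1]].

[[1, −44, 913], [0, 1, −44], [0, 0, 1]]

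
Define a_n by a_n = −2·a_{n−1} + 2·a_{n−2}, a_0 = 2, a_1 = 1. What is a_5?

−20

With companion matrix C = [[−2, 2], [1, 0]], [a_n, a_{n−1}]ᵀ = C·[a_{n−1}, a_{n−2}]ᵀ, so [a_5, a_4]ᵀ = C⁴·[a_1, a_0]ᵀ.
C⁴ = [[44, −32], [−16, 12]], giving [a_5, a_4]ᵀ = [[−20], [8]].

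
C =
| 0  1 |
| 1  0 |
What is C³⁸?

C² = I (check: tr C = 0 and det C = -1), so C³⁸ = I since 38 is even.

[[1, 0], [0, 1]]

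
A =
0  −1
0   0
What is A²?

A is strictly triangular, hence nilpotent: A² = 0, so A² = 0.

[[0, 0], [0, 0]]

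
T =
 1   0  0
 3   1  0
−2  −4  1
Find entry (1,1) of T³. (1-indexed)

1

T = I + N where N = [[0, 0, 0], [3, 0, 0], [−2, −4, 0]] is strictly lower-triangular, so N³ = 0.
(I + N)³ = I + 3·N + 3·N² = [[1, 0, 0], [9, 1, 0], [−42, −12, 1]].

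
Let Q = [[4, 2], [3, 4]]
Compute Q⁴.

Q² = [[22, 16], [24, 22]]
Q³ = [[136, 108], [162, 136]]
Q⁴ = [[868, 704], [1056, 868]]

[[868, 704], [1056, 868]]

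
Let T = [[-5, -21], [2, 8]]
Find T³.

[[-41, -147], [14, 50]]

tr T = 3 and det T = 2, so the characteristic polynomial is λ² − (3)λ + (2) with roots 2 and 1.
Eigenvectors give P = [[3, -7], [-1, 2]] with P⁻¹ = [[-2, -7], [-1, -3]], and T = P·diag(2, 1)·P⁻¹.
Then T³ = P·diag(8, 1)·P⁻¹ = [[24, -7], [-8, 2]] · [[-2, -7], [-1, -3]] = [[-41, -147], [14, 50]].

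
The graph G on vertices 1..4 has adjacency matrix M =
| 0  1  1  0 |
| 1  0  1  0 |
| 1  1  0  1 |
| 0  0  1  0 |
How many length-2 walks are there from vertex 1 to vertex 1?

2

The number of length-2 walks from vertex 1 to vertex 1 is entry (1,1) of M², where M is the adjacency matrix.
M² = [[2, 1, 1, 1], [1, 2, 1, 1], [1, 1, 3, 0], [1, 1, 0, 1]]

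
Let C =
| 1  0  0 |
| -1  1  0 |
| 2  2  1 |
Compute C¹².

[[1, 0, 0], [-12, 1, 0], [-108, 24, 1]]

C = I + N where N = [[0, 0, 0], [-1, 0, 0], [2, 2, 0]] is strictly lower-triangular, so N³ = 0.
(I + N)¹² = I + 12·N + 66·N² = [[1, 0, 0], [-12, 1, 0], [-108, 24, 1]].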